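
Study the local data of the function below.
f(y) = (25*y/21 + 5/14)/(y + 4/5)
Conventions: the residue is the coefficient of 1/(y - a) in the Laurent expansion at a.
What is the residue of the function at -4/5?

At the order-1 pole -4/5 set g(y) = (y - (-4/5))*f(y) = 25*y/21 + 5/14.
Simple pole: residue = g(a) at a = -4/5, which is -25/42.

The residue is -25/42.


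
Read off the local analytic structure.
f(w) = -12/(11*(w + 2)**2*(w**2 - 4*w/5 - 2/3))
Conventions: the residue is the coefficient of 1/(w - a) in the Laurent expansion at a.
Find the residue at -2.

The residue is -3240/15059.

At the order-2 pole -2 set g(w) = (w - (-2))^2*f(w) = -12/(11*(w**2 - 4*w/5 - 2/3)).
Order-2 pole: residue = g'(a); g'(-2) = -3240/15059, so the residue is -3240/15059.


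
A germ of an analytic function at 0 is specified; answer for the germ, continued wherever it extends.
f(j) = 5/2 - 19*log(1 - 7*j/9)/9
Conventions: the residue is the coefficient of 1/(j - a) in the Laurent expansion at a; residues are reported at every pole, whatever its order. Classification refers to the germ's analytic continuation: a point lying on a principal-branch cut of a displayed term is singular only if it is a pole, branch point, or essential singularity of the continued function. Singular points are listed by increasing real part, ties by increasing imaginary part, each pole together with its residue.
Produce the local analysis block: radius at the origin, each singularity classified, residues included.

Branch term (-19/9)*log(1 - j/(9/7)): its argument vanishes at j = 9/7, a logarithmic branch point, modulus 9/7.
The radius of convergence is the smallest modulus among the singular points: 9/7.

Radius of convergence at 0: 9/7.
At 9/7: a logarithmic branch point.


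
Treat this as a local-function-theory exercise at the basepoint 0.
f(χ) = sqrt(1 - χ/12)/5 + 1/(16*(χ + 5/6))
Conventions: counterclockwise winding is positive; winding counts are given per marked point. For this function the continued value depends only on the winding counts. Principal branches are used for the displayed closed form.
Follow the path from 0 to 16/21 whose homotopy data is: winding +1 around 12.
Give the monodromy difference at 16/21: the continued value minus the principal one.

Continued minus principal equals -(2/105)*sqrt(413).

The rational part is single-valued and drops out of the difference; each branch term changes only by its own monodromy.
(1/5)*sqrt(1 - χ/(12)): winding +1 is odd, the square root flips sign, contributing -2*(1/5)*sqrt(1 - (16/21)/(12)) = -2*(1/5)*sqrt(59/63) = -(2/105)*sqrt(413).
Summing the contributions at χ = 16/21 gives -(2/105)*sqrt(413).


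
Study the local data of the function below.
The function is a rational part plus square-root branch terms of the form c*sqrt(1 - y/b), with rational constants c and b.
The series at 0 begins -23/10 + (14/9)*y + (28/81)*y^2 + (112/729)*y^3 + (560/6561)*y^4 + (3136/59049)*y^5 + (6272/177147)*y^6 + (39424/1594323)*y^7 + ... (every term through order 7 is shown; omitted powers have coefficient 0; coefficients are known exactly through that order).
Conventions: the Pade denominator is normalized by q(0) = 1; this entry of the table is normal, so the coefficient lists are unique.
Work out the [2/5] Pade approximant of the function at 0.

The Pade approximant has numerator coefficients [-23/10, 84735484/22911945, -41083628/29458215]; denominator coefficients [1, -12807308/13747167, 745712/5891643, 1969600/159074361, 3258400/1431669249, 1600640/4295007747].

Taylor coefficients needed (read off): a_0 = -23/10, a_1 = 14/9, a_2 = 28/81, a_3 = 112/729, a_4 = 560/6561, a_5 = 3136/59049, a_6 = 6272/177147, a_7 = 39424/1594323.
Write the denominator as Q(y) = 1 + q1*y + q2*y^2 + q3*y^3 + q4*y^4 + q5*y^5. Requiring Q*f - P = O(y^8) with deg P <= 2 kills the coefficients of y^3..y^7 in Q*f:
  y^3: a_3 + q1*a_2 + q2*a_1 + q3*a_0 = 0, i.e. 112/729 + (28/81)*q1 + (14/9)*q2 + (-23/10)*q3 = 0.
  y^4: a_4 + q1*a_3 + q2*a_2 + q3*a_1 + q4*a_0 = 0, i.e. 560/6561 + (112/729)*q1 + (28/81)*q2 + (14/9)*q3 + (-23/10)*q4 = 0.
  y^5: a_5 + q1*a_4 + q2*a_3 + q3*a_2 + q4*a_1 + q5*a_0 = 0, i.e. 3136/59049 + (560/6561)*q1 + (112/729)*q2 + (28/81)*q3 + (14/9)*q4 + (-23/10)*q5 = 0.
  y^6: a_6 + q1*a_5 + q2*a_4 + q3*a_3 + q4*a_2 + q5*a_1 = 0, i.e. 6272/177147 + (3136/59049)*q1 + (560/6561)*q2 + (112/729)*q3 + (28/81)*q4 + (14/9)*q5 = 0.
  y^7: a_7 + q1*a_6 + q2*a_5 + q3*a_4 + q4*a_3 + q5*a_2 = 0, i.e. 39424/1594323 + (6272/177147)*q1 + (3136/59049)*q2 + (560/6561)*q3 + (112/729)*q4 + (28/81)*q5 = 0.
Solving this linear system: q1 = -12807308/13747167, q2 = 745712/5891643, q3 = 1969600/159074361, q4 = 3258400/1431669249, q5 = 1600640/4295007747.
The numerator is Q*f truncated at degree 2: P0 = a_0 = -23/10; P1 = a_1 + q1*a_0 = 84735484/22911945; P2 = a_2 + q1*a_1 + q2*a_0 = -41083628/29458215.


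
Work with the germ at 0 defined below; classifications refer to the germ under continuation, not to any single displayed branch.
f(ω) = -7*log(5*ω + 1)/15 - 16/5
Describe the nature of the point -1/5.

The point is a logarithmic branch point.

The term (-7/15)*log(1 - ω/(-1/5)) has argument 1 - -1/5/(-1/5) = 0 at -1/5: a logarithmic (infinitely-sheeted) branch point; the remaining terms are analytic or single-valued there.


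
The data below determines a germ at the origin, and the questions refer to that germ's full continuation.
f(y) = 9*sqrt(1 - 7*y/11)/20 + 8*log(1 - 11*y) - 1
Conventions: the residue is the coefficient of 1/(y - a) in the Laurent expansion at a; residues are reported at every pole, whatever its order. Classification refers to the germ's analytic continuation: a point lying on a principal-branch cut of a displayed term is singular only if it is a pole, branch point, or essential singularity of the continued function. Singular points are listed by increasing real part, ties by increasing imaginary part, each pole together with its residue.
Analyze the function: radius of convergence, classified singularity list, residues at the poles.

Radius of convergence at 0: 1/11.
At 1/11: a logarithmic branch point.
At 11/7: an algebraic (square-root) branch point.

Branch term (8)*log(1 - y/(1/11)): its argument vanishes at y = 1/11, a logarithmic branch point, modulus 1/11.
Branch term (9/20)*sqrt(1 - y/(11/7)): its argument vanishes at y = 11/7, a square-root branch point, modulus 11/7.
The radius of convergence is the smallest modulus among the singular points: 1/11.
List the singular points by increasing real part (a conjugate pair: the negative imaginary part first).


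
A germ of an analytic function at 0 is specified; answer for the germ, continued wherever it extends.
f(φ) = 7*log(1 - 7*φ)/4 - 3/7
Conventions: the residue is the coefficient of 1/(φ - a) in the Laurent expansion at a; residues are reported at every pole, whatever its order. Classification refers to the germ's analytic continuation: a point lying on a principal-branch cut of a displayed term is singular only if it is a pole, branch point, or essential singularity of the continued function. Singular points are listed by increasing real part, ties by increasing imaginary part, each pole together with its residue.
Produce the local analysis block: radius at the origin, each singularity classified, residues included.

Radius of convergence at 0: 1/7.
At 1/7: a logarithmic branch point.

Branch term (7/4)*log(1 - φ/(1/7)): its argument vanishes at φ = 1/7, a logarithmic branch point, modulus 1/7.
The radius of convergence is the smallest modulus among the singular points: 1/7.


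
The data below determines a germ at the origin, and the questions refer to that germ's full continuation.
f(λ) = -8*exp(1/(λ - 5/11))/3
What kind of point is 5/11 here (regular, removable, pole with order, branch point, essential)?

The point is an essential singularity.

The exponent 1/(λ - (5/11)) has a pole at 5/11, so exp(1/(λ - (5/11))) takes every nonzero value near it: an essential singularity (not a pole of any order).


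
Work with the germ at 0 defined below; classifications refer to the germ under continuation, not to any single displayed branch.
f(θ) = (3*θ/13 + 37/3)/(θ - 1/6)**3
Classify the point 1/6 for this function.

The point is a pole of order 3.

The denominator factor θ - 1/6 vanishes at 1/6 and appears to the power 3; the numerator there equals 965/78, nonzero, and no other factor vanishes.
Hence a pole whose order is the multiplicity, 3.


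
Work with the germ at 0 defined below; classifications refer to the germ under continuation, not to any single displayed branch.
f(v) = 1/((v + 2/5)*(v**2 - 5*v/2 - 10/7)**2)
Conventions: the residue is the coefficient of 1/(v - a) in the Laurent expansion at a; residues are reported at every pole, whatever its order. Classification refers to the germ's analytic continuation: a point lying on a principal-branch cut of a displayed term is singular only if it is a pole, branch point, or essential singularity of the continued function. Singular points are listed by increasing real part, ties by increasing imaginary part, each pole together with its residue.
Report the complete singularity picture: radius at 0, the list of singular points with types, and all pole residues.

Radius of convergence at 0: 2/5.
At 5/4 - (1/28)*sqrt(2345): a pole of order 2; residue -30625/4418 - (14150367/99162010)*sqrt(2345).
At -2/5: a pole of order 1; residue 30625/2209.
At 5/4 + (1/28)*sqrt(2345): a pole of order 2; residue -30625/4418 + (14150367/99162010)*sqrt(2345).

Denominator factor (v + 2/5): pole of order 1 at -2/5, modulus 2/5.
Denominator factor (v**2 - 5*v/2 - 10/7)^2: discriminant 335/28, real irrational roots 5/4 + (1/28)*sqrt(2345) and 5/4 - (1/28)*sqrt(2345); poles of order 2, moduli 5/4 + (1/28)*sqrt(2345) and -5/4 + (1/28)*sqrt(2345).
The radius of convergence is the smallest modulus among the singular points: 2/5.
The factor v**2 - 5*v/2 - 10/7 splits as (v - a)(v - a') with a = 5/4 - (1/28)*sqrt(2345), a' = 5/4 + (1/28)*sqrt(2345). At the order-2 pole a set g(v) = (v - a)^2*f(v) = [1/(v + 2/5)] / (v - a')^2.
Order-2 pole: residue = g'(a); g'(5/4 - (1/28)*sqrt(2345)) = -30625/4418 - (14150367/99162010)*sqrt(2345), so the residue is -30625/4418 - (14150367/99162010)*sqrt(2345).
At the order-1 pole -2/5 set g(v) = (v - (-2/5))*f(v) = (v**2 - 5*v/2 - 10/7)**(-2).
Simple pole: residue = g(a) at a = -2/5, which is 30625/2209.
The factor v**2 - 5*v/2 - 10/7 splits as (v - a)(v - a') with a = 5/4 + (1/28)*sqrt(2345), a' = 5/4 - (1/28)*sqrt(2345). At the order-2 pole a set g(v) = (v - a)^2*f(v) = [1/(v + 2/5)] / (v - a')^2.
Order-2 pole: residue = g'(a); g'(5/4 + (1/28)*sqrt(2345)) = -30625/4418 + (14150367/99162010)*sqrt(2345), so the residue is -30625/4418 + (14150367/99162010)*sqrt(2345).
List the singular points by increasing real part (a conjugate pair: the negative imaginary part first).


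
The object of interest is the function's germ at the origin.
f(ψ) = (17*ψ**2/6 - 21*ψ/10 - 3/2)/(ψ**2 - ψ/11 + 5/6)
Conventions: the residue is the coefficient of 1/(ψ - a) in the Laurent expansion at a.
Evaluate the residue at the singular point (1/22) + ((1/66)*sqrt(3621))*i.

The factor ψ**2 - ψ/11 + 5/6 splits as (ψ - a)(ψ - a') with a = (1/22) + ((1/66)*sqrt(3621))*i, a' = (1/22) - ((1/66)*sqrt(3621))*i. At the order-1 pole a set g(ψ) = (ψ - a)*f(ψ) = [17*ψ**2/6 - 21*ψ/10 - 3/2] / (ψ - a').
Simple pole: residue = g(a) at a = (1/22) + ((1/66)*sqrt(3621))*i, which is (-152/165) + ((85919/2389860)*sqrt(3621))*i.

The residue is (-152/165) + ((85919/2389860)*sqrt(3621))*i.


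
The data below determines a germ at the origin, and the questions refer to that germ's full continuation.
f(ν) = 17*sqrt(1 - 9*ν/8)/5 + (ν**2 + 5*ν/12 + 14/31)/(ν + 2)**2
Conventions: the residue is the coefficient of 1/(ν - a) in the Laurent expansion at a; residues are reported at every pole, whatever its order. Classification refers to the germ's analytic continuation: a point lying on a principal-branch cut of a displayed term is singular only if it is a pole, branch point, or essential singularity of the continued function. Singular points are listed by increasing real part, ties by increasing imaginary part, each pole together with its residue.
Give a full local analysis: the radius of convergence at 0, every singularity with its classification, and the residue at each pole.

Denominator factor (ν + 2)^2: pole of order 2 at -2, modulus 2.
Branch term (17/5)*sqrt(1 - ν/(8/9)): its argument vanishes at ν = 8/9, a square-root branch point, modulus 8/9.
The radius of convergence is the smallest modulus among the singular points: 8/9.
The branch term is analytic at -2 and contributes nothing to the residue; only the rational part matters.
At the order-2 pole -2 set g(ν) = (ν - (-2))^2*(rational part) = ν**2 + 5*ν/12 + 14/31.
Order-2 pole: residue = g'(a); g'(-2) = -43/12, so the residue is -43/12.
List the singular points by increasing real part (a conjugate pair: the negative imaginary part first).

Radius of convergence at 0: 8/9.
At -2: a pole of order 2; residue -43/12.
At 8/9: an algebraic (square-root) branch point.


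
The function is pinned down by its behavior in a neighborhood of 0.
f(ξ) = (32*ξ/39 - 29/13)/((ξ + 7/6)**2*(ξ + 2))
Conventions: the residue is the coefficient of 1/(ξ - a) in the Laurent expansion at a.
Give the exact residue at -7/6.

At the order-2 pole -7/6 set g(ξ) = (ξ - (-7/6))^2*f(ξ) = (32*ξ/39 - 29/13)/(ξ + 2).
Order-2 pole: residue = g'(a); g'(-7/6) = 1812/325, so the residue is 1812/325.

The residue is 1812/325.


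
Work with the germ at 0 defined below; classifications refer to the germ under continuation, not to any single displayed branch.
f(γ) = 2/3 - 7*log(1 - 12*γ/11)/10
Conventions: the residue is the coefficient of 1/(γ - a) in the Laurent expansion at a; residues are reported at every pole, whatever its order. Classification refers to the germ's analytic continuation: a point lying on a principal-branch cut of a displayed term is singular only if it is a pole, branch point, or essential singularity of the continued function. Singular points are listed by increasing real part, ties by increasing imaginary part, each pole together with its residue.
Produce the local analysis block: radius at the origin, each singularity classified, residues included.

Radius of convergence at 0: 11/12.
At 11/12: a logarithmic branch point.

Branch term (-7/10)*log(1 - γ/(11/12)): its argument vanishes at γ = 11/12, a logarithmic branch point, modulus 11/12.
The radius of convergence is the smallest modulus among the singular points: 11/12.


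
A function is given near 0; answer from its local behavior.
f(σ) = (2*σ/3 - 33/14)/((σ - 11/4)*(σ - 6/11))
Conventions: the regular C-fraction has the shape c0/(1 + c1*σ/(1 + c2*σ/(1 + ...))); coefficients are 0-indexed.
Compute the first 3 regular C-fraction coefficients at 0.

Taylor coefficients (expand at 0): a_0 = -11/7, a_1 = -379/126, a_2 = -46243/8316.
c0 = a_0 = -11/7. Peel one level at a time: if S = 1 + c*σ/S' with S'(0) = 1, then c is the σ-coefficient of S and S' = c*σ/(S - 1).
S_1 = c0/f = 1 + (-379/198)*σ + (1228/9801)*σ^2 + ...; c1 = -379/198.
S_2 = c1*σ/(S_1 - 1) = 1 + (2456/37521)*σ + ...; c2 = 2456/37521.

The regular C-fraction coefficients are [-11/7, -379/198, 2456/37521].


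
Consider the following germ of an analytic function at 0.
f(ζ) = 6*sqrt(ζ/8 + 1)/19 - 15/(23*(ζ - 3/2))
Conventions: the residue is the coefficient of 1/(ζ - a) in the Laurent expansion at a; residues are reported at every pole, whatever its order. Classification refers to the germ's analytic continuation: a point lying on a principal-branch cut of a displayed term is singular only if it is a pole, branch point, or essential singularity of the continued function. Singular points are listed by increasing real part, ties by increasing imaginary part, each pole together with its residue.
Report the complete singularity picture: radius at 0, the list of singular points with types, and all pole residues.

Radius of convergence at 0: 3/2.
At -8: an algebraic (square-root) branch point.
At 3/2: a pole of order 1; residue -15/23.

Denominator factor (ζ - 3/2): pole of order 1 at 3/2, modulus 3/2.
Branch term (6/19)*sqrt(1 - ζ/(-8)): its argument vanishes at ζ = -8, a square-root branch point, modulus 8.
The radius of convergence is the smallest modulus among the singular points: 3/2.
The branch term is analytic at 3/2 and contributes nothing to the residue; only the rational part matters.
At the order-1 pole 3/2 set g(ζ) = (ζ - (3/2))*(rational part) = -15/23.
Simple pole: residue = g(a) at a = 3/2, which is -15/23.
List the singular points by increasing real part (a conjugate pair: the negative imaginary part first).


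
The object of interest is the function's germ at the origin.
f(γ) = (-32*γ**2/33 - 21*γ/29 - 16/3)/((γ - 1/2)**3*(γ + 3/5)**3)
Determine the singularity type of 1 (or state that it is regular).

The point is a regular point.

Denominator factors: γ + 3/5 = 8/5 at γ = 1; γ - 1/2 = 1/2 at γ = 1 — none vanishes.
So the germ continues analytically to 1.


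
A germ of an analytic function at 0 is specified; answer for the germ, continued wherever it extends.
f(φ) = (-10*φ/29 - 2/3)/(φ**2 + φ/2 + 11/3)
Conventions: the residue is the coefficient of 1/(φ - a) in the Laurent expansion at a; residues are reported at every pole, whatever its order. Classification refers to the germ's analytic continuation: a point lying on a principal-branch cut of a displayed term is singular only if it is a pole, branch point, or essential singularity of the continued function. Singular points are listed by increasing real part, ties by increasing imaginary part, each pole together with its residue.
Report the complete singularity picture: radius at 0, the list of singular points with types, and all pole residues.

Denominator factor (φ**2 + φ/2 + 11/3): discriminant -173/12, complex-conjugate roots (-1/4) + ((1/12)*sqrt(519))*i and (-1/4) - ((1/12)*sqrt(519))*i; poles of order 1, moduli (1/3)*sqrt(33) and (1/3)*sqrt(33).
The radius of convergence is the smallest modulus among the singular points: (1/3)*sqrt(33).
The factor φ**2 + φ/2 + 11/3 splits as (φ - a)(φ - a') with a = (-1/4) - ((1/12)*sqrt(519))*i, a' = (-1/4) + ((1/12)*sqrt(519))*i. At the order-1 pole a set g(φ) = (φ - a)*f(φ) = [-10*φ/29 - 2/3] / (φ - a').
Simple pole: residue = g(a) at a = (-1/4) - ((1/12)*sqrt(519))*i, which is (-5/29) - ((101/15051)*sqrt(519))*i.
The factor φ**2 + φ/2 + 11/3 splits as (φ - a)(φ - a') with a = (-1/4) + ((1/12)*sqrt(519))*i, a' = (-1/4) - ((1/12)*sqrt(519))*i. At the order-1 pole a set g(φ) = (φ - a)*f(φ) = [-10*φ/29 - 2/3] / (φ - a').
Simple pole: residue = g(a) at a = (-1/4) + ((1/12)*sqrt(519))*i, which is (-5/29) + ((101/15051)*sqrt(519))*i.
List the singular points by increasing real part (a conjugate pair: the negative imaginary part first).

Radius of convergence at 0: (1/3)*sqrt(33).
At (-1/4) - ((1/12)*sqrt(519))*i: a pole of order 1; residue (-5/29) - ((101/15051)*sqrt(519))*i.
At (-1/4) + ((1/12)*sqrt(519))*i: a pole of order 1; residue (-5/29) + ((101/15051)*sqrt(519))*i.


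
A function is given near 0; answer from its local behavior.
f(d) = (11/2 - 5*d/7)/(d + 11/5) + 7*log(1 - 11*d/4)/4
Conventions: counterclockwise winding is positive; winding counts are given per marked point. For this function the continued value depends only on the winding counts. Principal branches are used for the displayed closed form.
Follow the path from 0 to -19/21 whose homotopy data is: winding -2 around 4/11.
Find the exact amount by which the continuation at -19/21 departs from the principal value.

Continued minus principal equals -(7)*pi*i.

The rational part is single-valued and drops out of the difference; each branch term changes only by its own monodromy.
(7/4)*log(1 - d/(4/11)): each positive loop around 4/11 adds 2*pi*i to the log, so winding -2 contributes (7/4)*(-2)*2*pi*i = -(7)*pi*i.
Summing the contributions at d = -19/21 gives -(7)*pi*i.


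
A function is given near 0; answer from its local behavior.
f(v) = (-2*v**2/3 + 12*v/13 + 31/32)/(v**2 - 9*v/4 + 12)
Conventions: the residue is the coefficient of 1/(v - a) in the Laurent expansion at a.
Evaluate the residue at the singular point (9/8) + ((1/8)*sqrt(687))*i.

The factor v**2 - 9*v/4 + 12 splits as (v - a)(v - a') with a = (9/8) + ((1/8)*sqrt(687))*i, a' = (9/8) - ((1/8)*sqrt(687))*i. At the order-1 pole a set g(v) = (v - a)*f(v) = [-2*v**2/3 + 12*v/13 + 31/32] / (v - a').
Simple pole: residue = g(a) at a = (9/8) + ((1/8)*sqrt(687))*i, which is (-15/52) - ((3461/71448)*sqrt(687))*i.

The residue is (-15/52) - ((3461/71448)*sqrt(687))*i.


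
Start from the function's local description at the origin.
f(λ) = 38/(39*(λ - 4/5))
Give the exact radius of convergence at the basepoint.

The radius of convergence is 4/5.

Denominator factor (λ - 4/5): pole of order 1 at 4/5, modulus 4/5.
The radius of convergence is the smallest modulus among the singular points: 4/5.


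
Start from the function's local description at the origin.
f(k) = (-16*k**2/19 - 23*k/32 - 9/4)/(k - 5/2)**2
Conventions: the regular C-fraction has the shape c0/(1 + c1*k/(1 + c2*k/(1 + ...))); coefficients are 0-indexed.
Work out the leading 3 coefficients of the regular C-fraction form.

The regular C-fraction coefficients are [-9/25, -403/360, 352939/2756520].

Taylor coefficients (expand at 0): a_0 = -9/25, a_1 = -403/1000, a_2 = -9489/23750.
c0 = a_0 = -9/25. Peel one level at a time: if S = 1 + c*k/S' with S'(0) = 1, then c is the k-coefficient of S and S' = c*k/(S - 1).
S_1 = c0/f = 1 + (-403/360)*k + (352939/2462400)*k^2 + ...; c1 = -403/360.
S_2 = c1*k/(S_1 - 1) = 1 + (352939/2756520)*k + ...; c2 = 352939/2756520.


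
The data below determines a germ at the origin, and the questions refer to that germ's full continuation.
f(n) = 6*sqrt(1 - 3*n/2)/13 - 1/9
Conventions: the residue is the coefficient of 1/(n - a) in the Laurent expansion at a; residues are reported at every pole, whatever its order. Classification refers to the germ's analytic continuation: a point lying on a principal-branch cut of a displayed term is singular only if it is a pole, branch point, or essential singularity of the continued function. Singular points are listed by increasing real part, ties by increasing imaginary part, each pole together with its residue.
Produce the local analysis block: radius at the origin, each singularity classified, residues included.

Radius of convergence at 0: 2/3.
At 2/3: an algebraic (square-root) branch point.

Branch term (6/13)*sqrt(1 - n/(2/3)): its argument vanishes at n = 2/3, a square-root branch point, modulus 2/3.
The radius of convergence is the smallest modulus among the singular points: 2/3.


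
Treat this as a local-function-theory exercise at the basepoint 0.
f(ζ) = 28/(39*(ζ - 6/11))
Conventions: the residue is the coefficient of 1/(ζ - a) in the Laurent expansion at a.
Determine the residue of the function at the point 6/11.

The residue is 28/39.

At the order-1 pole 6/11 set g(ζ) = (ζ - (6/11))*f(ζ) = 28/39.
Simple pole: residue = g(a) at a = 6/11, which is 28/39.


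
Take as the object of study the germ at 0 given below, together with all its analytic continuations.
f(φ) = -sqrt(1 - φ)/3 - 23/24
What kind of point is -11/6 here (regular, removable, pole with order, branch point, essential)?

There is no denominator, hence no pole anywhere.
Branch term sqrt(1 - φ/(1)): argument at -11/6 is 17/6, nonzero, so -11/6 is not its branch point (a point on a principal cut is still regular for the continued germ).
So the germ continues analytically to -11/6.

The point is a regular point.


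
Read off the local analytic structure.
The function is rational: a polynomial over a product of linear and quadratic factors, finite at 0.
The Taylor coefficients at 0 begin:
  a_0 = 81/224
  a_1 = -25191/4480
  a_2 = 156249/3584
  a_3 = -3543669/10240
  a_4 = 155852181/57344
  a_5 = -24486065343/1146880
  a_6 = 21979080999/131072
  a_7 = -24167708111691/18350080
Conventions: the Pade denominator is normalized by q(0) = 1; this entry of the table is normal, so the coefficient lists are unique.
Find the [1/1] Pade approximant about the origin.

The Pade approximant has numerator coefficients [81/224, -35073/12440]; denominator coefficients [1, 9645/1244].

Taylor coefficients needed (read off): a_0 = 81/224, a_1 = -25191/4480, a_2 = 156249/3584.
Write the denominator as Q(ξ) = 1 + q1*ξ. Requiring Q*f - P = O(ξ^3) with deg P <= 1 kills the coefficients of ξ^2..ξ^2 in Q*f:
  ξ^2: a_2 + q1*a_1 = 0, i.e. 156249/3584 + (-25191/4480)*q1 = 0.
Solving this linear system: q1 = 9645/1244.
The numerator is Q*f truncated at degree 1: P0 = a_0 = 81/224; P1 = a_1 + q1*a_0 = -35073/12440.


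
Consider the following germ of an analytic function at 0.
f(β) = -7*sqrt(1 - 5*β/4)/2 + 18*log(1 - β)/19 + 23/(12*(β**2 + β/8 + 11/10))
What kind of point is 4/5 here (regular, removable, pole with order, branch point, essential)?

The point is an algebraic (square-root) branch point.

The term (-7/2)*sqrt(1 - β/(4/5)) has argument 1 - 4/5/(4/5) = 0 at 4/5: a square-root (algebraic, two-sheeted) branch point; the remaining terms are analytic or single-valued there.


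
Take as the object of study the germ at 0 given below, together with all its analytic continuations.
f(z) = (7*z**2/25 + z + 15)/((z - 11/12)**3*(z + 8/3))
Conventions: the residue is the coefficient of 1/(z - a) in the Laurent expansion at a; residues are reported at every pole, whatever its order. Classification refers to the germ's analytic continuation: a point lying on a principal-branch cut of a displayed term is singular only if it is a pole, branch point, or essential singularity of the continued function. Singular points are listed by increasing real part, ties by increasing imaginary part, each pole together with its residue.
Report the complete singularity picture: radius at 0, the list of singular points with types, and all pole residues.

Radius of convergence at 0: 11/12.
At -8/3: a pole of order 1; residue -618816/1987675.
At 11/12: a pole of order 3; residue 618816/1987675.

Denominator factor (z - 11/12)^3: pole of order 3 at 11/12, modulus 11/12.
Denominator factor (z + 8/3): pole of order 1 at -8/3, modulus 8/3.
The radius of convergence is the smallest modulus among the singular points: 11/12.
At the order-1 pole -8/3 set g(z) = (z - (-8/3))*f(z) = (7*z**2/25 + z + 15)/(z - 11/12)**3.
Simple pole: residue = g(a) at a = -8/3, which is -618816/1987675.
At the order-3 pole 11/12 set g(z) = (z - (11/12))^3*f(z) = (7*z**2/25 + z + 15)/(z + 8/3).
Order-3 pole: residue = g''(a)/2; g''(11/12) = 1237632/1987675, so the residue is 618816/1987675.
List the singular points by increasing real part (a conjugate pair: the negative imaginary part first).


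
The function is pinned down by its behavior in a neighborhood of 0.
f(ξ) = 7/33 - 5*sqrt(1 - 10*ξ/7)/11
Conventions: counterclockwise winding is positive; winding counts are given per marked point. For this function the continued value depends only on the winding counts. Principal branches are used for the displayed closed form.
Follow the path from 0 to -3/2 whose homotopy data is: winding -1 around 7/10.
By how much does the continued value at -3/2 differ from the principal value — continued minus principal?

The rational part is single-valued and drops out of the difference; each branch term changes only by its own monodromy.
(-5/11)*sqrt(1 - ξ/(7/10)): winding -1 is odd, the square root flips sign, contributing -2*(-5/11)*sqrt(1 - (-3/2)/(7/10)) = -2*(-5/11)*sqrt(22/7) = (10/77)*sqrt(154).
Summing the contributions at ξ = -3/2 gives (10/77)*sqrt(154).

Continued minus principal equals (10/77)*sqrt(154).


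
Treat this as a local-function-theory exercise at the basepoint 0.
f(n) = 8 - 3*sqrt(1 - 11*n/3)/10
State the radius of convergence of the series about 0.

The radius of convergence is 3/11.

Branch term (-3/10)*sqrt(1 - n/(3/11)): its argument vanishes at n = 3/11, a square-root branch point, modulus 3/11.
The radius of convergence is the smallest modulus among the singular points: 3/11.


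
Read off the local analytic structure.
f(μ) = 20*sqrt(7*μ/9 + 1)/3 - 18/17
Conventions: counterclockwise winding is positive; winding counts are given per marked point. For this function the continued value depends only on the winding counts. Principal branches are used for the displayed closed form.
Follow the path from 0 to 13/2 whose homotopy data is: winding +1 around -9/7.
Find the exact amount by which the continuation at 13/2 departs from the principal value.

Continued minus principal equals -(20/9)*sqrt(218).

The rational part is single-valued and drops out of the difference; each branch term changes only by its own monodromy.
(20/3)*sqrt(1 - μ/(-9/7)): winding +1 is odd, the square root flips sign, contributing -2*(20/3)*sqrt(1 - (13/2)/(-9/7)) = -2*(20/3)*sqrt(109/18) = -(20/9)*sqrt(218).
Summing the contributions at μ = 13/2 gives -(20/9)*sqrt(218).


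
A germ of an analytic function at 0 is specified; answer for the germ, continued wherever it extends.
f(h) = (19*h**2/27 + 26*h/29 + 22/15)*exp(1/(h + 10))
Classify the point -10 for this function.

The exponent 1/(h - (-10)) has a pole at -10, so exp(1/(h - (-10))) takes every nonzero value near it: an essential singularity (not a pole of any order).

The point is an essential singularity.


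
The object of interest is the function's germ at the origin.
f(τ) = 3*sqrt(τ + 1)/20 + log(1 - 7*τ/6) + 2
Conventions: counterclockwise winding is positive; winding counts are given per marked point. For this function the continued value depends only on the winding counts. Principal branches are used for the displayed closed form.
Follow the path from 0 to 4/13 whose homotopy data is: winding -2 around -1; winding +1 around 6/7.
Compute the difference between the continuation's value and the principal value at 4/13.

Continued minus principal equals (2)*pi*i.

The rational part is single-valued and drops out of the difference; each branch term changes only by its own monodromy.
(3/20)*sqrt(1 - τ/(-1)): winding -2 is even, the square root returns to the same sheet, contribution 0.
(1)*log(1 - τ/(6/7)): each positive loop around 6/7 adds 2*pi*i to the log, so winding +1 contributes (1)*(1)*2*pi*i = (2)*pi*i.
Summing the contributions at τ = 4/13 gives (2)*pi*i.


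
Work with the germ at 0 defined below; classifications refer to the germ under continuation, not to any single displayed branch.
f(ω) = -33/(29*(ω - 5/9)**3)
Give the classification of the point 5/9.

The denominator factor ω - 5/9 vanishes at 5/9 and appears to the power 3; the numerator there equals -33/29, nonzero, and no other factor vanishes.
Hence a pole whose order is the multiplicity, 3.

The point is a pole of order 3.


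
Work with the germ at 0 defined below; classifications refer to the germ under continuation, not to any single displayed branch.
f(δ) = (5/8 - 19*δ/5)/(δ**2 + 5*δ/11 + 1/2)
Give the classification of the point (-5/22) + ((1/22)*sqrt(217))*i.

The denominator factor δ**2 + 5*δ/11 + 1/2 vanishes at (-5/22) + ((1/22)*sqrt(217))*i and appears to the power 1; the numerator there equals (131/88) - ((19/110)*sqrt(217))*i, nonzero, and no other factor vanishes.
Hence a pole whose order is the multiplicity, 1.

The point is a pole of order 1.


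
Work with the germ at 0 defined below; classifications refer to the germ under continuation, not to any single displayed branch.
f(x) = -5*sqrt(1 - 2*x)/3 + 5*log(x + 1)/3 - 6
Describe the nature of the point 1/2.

The term (-5/3)*sqrt(1 - x/(1/2)) has argument 1 - 1/2/(1/2) = 0 at 1/2: a square-root (algebraic, two-sheeted) branch point; the remaining terms are analytic or single-valued there.

The point is an algebraic (square-root) branch point.


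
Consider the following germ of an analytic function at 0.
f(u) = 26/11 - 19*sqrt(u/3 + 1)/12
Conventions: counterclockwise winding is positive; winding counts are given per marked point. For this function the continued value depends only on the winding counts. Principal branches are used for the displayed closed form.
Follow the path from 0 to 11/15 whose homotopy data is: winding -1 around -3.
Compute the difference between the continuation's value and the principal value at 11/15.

The rational part is single-valued and drops out of the difference; each branch term changes only by its own monodromy.
(-19/12)*sqrt(1 - u/(-3)): winding -1 is odd, the square root flips sign, contributing -2*(-19/12)*sqrt(1 - (11/15)/(-3)) = -2*(-19/12)*sqrt(56/45) = (19/45)*sqrt(70).
Summing the contributions at u = 11/15 gives (19/45)*sqrt(70).

Continued minus principal equals (19/45)*sqrt(70).


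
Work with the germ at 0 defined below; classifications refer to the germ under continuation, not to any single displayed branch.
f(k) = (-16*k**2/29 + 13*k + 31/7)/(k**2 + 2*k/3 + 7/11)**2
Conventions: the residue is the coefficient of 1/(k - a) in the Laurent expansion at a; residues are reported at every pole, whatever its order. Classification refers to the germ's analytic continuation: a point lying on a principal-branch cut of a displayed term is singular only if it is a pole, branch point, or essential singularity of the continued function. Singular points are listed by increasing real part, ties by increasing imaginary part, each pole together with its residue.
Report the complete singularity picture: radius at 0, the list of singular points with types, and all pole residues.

Radius of convergence at 0: (1/11)*sqrt(77).
At (-1/3) - ((2/33)*sqrt(143))*i: a pole of order 2; residue -((7713/548912)*sqrt(143))*i.
At (-1/3) + ((2/33)*sqrt(143))*i: a pole of order 2; residue ((7713/548912)*sqrt(143))*i.

Denominator factor (k**2 + 2*k/3 + 7/11)^2: discriminant -208/99, complex-conjugate roots (-1/3) + ((2/33)*sqrt(143))*i and (-1/3) - ((2/33)*sqrt(143))*i; poles of order 2, moduli (1/11)*sqrt(77) and (1/11)*sqrt(77).
The radius of convergence is the smallest modulus among the singular points: (1/11)*sqrt(77).
The factor k**2 + 2*k/3 + 7/11 splits as (k - a)(k - a') with a = (-1/3) - ((2/33)*sqrt(143))*i, a' = (-1/3) + ((2/33)*sqrt(143))*i. At the order-2 pole a set g(k) = (k - a)^2*f(k) = [-16*k**2/29 + 13*k + 31/7] / (k - a')^2.
Order-2 pole: residue = g'(a); g'((-1/3) - ((2/33)*sqrt(143))*i) = -((7713/548912)*sqrt(143))*i, so the residue is -((7713/548912)*sqrt(143))*i.
The factor k**2 + 2*k/3 + 7/11 splits as (k - a)(k - a') with a = (-1/3) + ((2/33)*sqrt(143))*i, a' = (-1/3) - ((2/33)*sqrt(143))*i. At the order-2 pole a set g(k) = (k - a)^2*f(k) = [-16*k**2/29 + 13*k + 31/7] / (k - a')^2.
Order-2 pole: residue = g'(a); g'((-1/3) + ((2/33)*sqrt(143))*i) = ((7713/548912)*sqrt(143))*i, so the residue is ((7713/548912)*sqrt(143))*i.
List the singular points by increasing real part (a conjugate pair: the negative imaginary part first).


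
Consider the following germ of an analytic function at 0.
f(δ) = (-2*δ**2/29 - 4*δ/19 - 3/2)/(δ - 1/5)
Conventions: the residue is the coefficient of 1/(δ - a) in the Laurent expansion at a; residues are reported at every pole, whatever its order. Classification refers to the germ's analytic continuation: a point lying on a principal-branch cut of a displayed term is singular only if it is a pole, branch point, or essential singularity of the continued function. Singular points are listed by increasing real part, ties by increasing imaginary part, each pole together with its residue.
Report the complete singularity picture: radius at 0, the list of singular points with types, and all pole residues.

Denominator factor (δ - 1/5): pole of order 1 at 1/5, modulus 1/5.
The radius of convergence is the smallest modulus among the singular points: 1/5.
At the order-1 pole 1/5 set g(δ) = (δ - (1/5))*f(δ) = -2*δ**2/29 - 4*δ/19 - 3/2.
Simple pole: residue = g(a) at a = 1/5, which is -42561/27550.

Radius of convergence at 0: 1/5.
At 1/5: a pole of order 1; residue -42561/27550.


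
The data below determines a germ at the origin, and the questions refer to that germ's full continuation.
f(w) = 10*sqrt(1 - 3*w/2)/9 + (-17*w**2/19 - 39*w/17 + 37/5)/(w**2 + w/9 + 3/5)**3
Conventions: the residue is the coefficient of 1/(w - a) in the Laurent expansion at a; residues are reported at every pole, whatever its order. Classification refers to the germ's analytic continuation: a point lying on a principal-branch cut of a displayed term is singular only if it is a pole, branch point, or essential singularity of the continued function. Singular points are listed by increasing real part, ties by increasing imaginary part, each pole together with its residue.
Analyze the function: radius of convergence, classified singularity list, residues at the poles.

Radius of convergence at 0: 2/3.
At (-1/18) - ((1/90)*sqrt(4835))*i: a pole of order 3; residue ((21018243690/292066633349)*sqrt(4835))*i.
At (-1/18) + ((1/90)*sqrt(4835))*i: a pole of order 3; residue -((21018243690/292066633349)*sqrt(4835))*i.
At 2/3: an algebraic (square-root) branch point.

Denominator factor (w**2 + w/9 + 3/5)^3: discriminant -967/405, complex-conjugate roots (-1/18) + ((1/90)*sqrt(4835))*i and (-1/18) - ((1/90)*sqrt(4835))*i; poles of order 3, moduli (1/5)*sqrt(15) and (1/5)*sqrt(15).
Branch term (10/9)*sqrt(1 - w/(2/3)): its argument vanishes at w = 2/3, a square-root branch point, modulus 2/3.
The radius of convergence is the smallest modulus among the singular points: 2/3.
The branch term is analytic at (-1/18) - ((1/90)*sqrt(4835))*i and contributes nothing to the residue; only the rational part matters.
The factor w**2 + w/9 + 3/5 splits as (w - a)(w - a') with a = (-1/18) - ((1/90)*sqrt(4835))*i, a' = (-1/18) + ((1/90)*sqrt(4835))*i. At the order-3 pole a set g(w) = (w - a)^3*(rational part) = [-17*w**2/19 - 39*w/17 + 37/5] / (w - a')^3.
Order-3 pole: residue = g''(a)/2; g''((-1/18) - ((1/90)*sqrt(4835))*i) = ((42036487380/292066633349)*sqrt(4835))*i, so the residue is ((21018243690/292066633349)*sqrt(4835))*i.
The branch term is analytic at (-1/18) + ((1/90)*sqrt(4835))*i and contributes nothing to the residue; only the rational part matters.
The factor w**2 + w/9 + 3/5 splits as (w - a)(w - a') with a = (-1/18) + ((1/90)*sqrt(4835))*i, a' = (-1/18) - ((1/90)*sqrt(4835))*i. At the order-3 pole a set g(w) = (w - a)^3*(rational part) = [-17*w**2/19 - 39*w/17 + 37/5] / (w - a')^3.
Order-3 pole: residue = g''(a)/2; g''((-1/18) + ((1/90)*sqrt(4835))*i) = -((42036487380/292066633349)*sqrt(4835))*i, so the residue is -((21018243690/292066633349)*sqrt(4835))*i.
List the singular points by increasing real part (a conjugate pair: the negative imaginary part first).


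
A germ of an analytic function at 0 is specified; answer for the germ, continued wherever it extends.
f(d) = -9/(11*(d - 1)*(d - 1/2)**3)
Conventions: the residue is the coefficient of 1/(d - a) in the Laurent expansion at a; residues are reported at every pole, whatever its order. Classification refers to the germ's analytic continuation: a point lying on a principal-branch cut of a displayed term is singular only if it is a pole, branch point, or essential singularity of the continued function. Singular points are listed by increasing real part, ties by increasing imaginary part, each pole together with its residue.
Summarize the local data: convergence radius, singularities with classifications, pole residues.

Radius of convergence at 0: 1/2.
At 1/2: a pole of order 3; residue 72/11.
At 1: a pole of order 1; residue -72/11.

Denominator factor (d - 1): pole of order 1 at 1, modulus 1.
Denominator factor (d - 1/2)^3: pole of order 3 at 1/2, modulus 1/2.
The radius of convergence is the smallest modulus among the singular points: 1/2.
At the order-3 pole 1/2 set g(d) = (d - (1/2))^3*f(d) = -9/(11*(d - 1)).
Order-3 pole: residue = g''(a)/2; g''(1/2) = 144/11, so the residue is 72/11.
At the order-1 pole 1 set g(d) = (d - (1))*f(d) = -9/(11*(d - 1/2)**3).
Simple pole: residue = g(a) at a = 1, which is -72/11.
List the singular points by increasing real part (a conjugate pair: the negative imaginary part first).


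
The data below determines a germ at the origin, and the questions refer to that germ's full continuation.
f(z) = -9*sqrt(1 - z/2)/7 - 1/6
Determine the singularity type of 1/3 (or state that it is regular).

There is no denominator, hence no pole anywhere.
Branch term sqrt(1 - z/(2)): argument at 1/3 is 5/6, nonzero, so 1/3 is not its branch point (a point on a principal cut is still regular for the continued germ).
So the germ continues analytically to 1/3.

The point is a regular point.
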